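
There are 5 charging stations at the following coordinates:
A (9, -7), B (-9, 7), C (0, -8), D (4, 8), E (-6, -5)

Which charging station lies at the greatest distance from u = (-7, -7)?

Compare squared distances (the ordering matches that of the actual distances):
|uA|² = (-7−9)² + (-7−(-7))² = 256 + 0 = 256
|uB|² = (-7−(-9))² + (-7−7)² = 4 + 196 = 200
|uC|² = (-7−0)² + (-7−(-8))² = 49 + 1 = 50
|uD|² = (-7−4)² + (-7−8)² = 121 + 225 = 346
|uE|² = (-7−(-6))² + (-7−(-5))² = 1 + 4 = 5
The largest is to D.

D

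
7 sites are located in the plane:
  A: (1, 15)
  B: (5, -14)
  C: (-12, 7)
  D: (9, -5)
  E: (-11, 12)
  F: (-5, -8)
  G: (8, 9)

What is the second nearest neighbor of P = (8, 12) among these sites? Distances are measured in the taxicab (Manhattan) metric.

A

d(P,A) = |8−1| + |12−15| = 7 + 3 = 10
d(P,B) = |8−5| + |12−(-14)| = 3 + 26 = 29
d(P,C) = |8−(-12)| + |12−7| = 20 + 5 = 25
d(P,D) = |8−9| + |12−(-5)| = 1 + 17 = 18
d(P,E) = |8−(-11)| + |12−12| = 19 + 0 = 19
d(P,F) = |8−(-5)| + |12−(-8)| = 13 + 20 = 33
d(P,G) = |8−8| + |12−9| = 0 + 3 = 3
Sorted ascending: G, A, D, … — the second-nearest is A.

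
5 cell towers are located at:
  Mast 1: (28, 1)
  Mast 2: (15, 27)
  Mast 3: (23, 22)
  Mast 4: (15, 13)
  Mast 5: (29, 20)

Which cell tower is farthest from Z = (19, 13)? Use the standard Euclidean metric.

Mast 1

Compare squared distances (the ordering matches that of the actual distances):
d²(Z, Mast 1) = (19−28)² + (13−1)² = 81 + 144 = 225
d²(Z, Mast 2) = (19−15)² + (13−27)² = 16 + 196 = 212
d²(Z, Mast 3) = (19−23)² + (13−22)² = 16 + 81 = 97
d²(Z, Mast 4) = (19−15)² + (13−13)² = 16 + 0 = 16
d²(Z, Mast 5) = (19−29)² + (13−20)² = 100 + 49 = 149
The largest is to Mast 1.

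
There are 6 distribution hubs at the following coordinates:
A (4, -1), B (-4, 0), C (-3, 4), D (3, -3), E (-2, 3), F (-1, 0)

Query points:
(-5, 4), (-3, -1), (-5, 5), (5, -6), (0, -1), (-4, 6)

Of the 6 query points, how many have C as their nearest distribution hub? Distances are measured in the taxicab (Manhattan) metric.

(-5, 4) — d to each: A:14, B:5, C:2, D:15, E:4, F:8 → nearest is C
(-3, -1) — d to each: A:7, B:2, C:5, D:8, E:5, F:3 → nearest is B
(-5, 5) — d to each: A:15, B:6, C:3, D:16, E:5, F:9 → nearest is C
(5, -6) — d to each: A:6, B:15, C:18, D:5, E:16, F:12 → nearest is D
(0, -1) — d to each: A:4, B:5, C:8, D:5, E:6, F:2 → nearest is F
(-4, 6) — d to each: A:15, B:6, C:3, D:16, E:5, F:9 → nearest is C
3 of the 6 points have C as nearest.

3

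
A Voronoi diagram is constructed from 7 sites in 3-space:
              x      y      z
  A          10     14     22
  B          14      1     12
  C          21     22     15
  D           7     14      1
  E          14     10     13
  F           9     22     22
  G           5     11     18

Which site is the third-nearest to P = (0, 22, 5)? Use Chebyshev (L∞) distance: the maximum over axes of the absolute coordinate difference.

d(P,A) = max(10, 8, 17) = 17
d(P,B) = max(14, 21, 7) = 21
d(P,C) = max(21, 0, 10) = 21
d(P,D) = max(7, 8, 4) = 8
d(P,E) = max(14, 12, 8) = 14
d(P,F) = max(9, 0, 17) = 17
d(P,G) = max(5, 11, 13) = 13
Sorted ascending: D, G, E, A, … — the third-nearest is E.

E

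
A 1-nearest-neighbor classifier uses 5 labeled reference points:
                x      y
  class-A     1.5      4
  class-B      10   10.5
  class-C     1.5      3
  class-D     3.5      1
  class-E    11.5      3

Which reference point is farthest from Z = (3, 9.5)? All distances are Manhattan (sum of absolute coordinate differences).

class-E

d(Z, class-A) = |3−1.5| + |9.5−4| = 1.5 + 5.5 = 7
d(Z, class-B) = |3−10| + |9.5−10.5| = 7 + 1 = 8
d(Z, class-C) = |3−1.5| + |9.5−3| = 1.5 + 6.5 = 8
d(Z, class-D) = |3−3.5| + |9.5−1| = 0.5 + 8.5 = 9
d(Z, class-E) = |3−11.5| + |9.5−3| = 8.5 + 6.5 = 15
The largest is to class-E.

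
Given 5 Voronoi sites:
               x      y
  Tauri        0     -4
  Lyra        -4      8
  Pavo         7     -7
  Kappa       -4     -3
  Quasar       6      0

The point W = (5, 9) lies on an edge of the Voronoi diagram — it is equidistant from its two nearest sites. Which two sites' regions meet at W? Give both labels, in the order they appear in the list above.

Lyra and Quasar

Squared distances from W to each site:
d²(W, Tauri) = (5−0)² + (9−(-4))² = 25 + 169 = 194
d²(W, Lyra) = (5−(-4))² + (9−8)² = 81 + 1 = 82
d²(W, Pavo) = (5−7)² + (9−(-7))² = 4 + 256 = 260
d²(W, Kappa) = (5−(-4))² + (9−(-3))² = 81 + 144 = 225
d²(W, Quasar) = (5−6)² + (9−0)² = 1 + 81 = 82
W is equidistant from Lyra and Quasar (both at squared distance 82), and every other site is strictly farther — so W lies on the Lyra–Quasar Voronoi edge.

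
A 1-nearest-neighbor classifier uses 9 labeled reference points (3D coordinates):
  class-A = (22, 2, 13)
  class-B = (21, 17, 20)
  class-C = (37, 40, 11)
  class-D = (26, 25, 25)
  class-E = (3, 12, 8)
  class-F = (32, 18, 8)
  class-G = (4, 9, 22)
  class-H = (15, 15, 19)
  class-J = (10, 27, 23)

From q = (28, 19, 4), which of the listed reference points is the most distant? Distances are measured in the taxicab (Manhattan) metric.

d(q, class-A) = 6 + 17 + 9 = 32
d(q, class-B) = 7 + 2 + 16 = 25
d(q, class-C) = 9 + 21 + 7 = 37
d(q, class-D) = 2 + 6 + 21 = 29
d(q, class-E) = 25 + 7 + 4 = 36
d(q, class-F) = 4 + 1 + 4 = 9
d(q, class-G) = 24 + 10 + 18 = 52
d(q, class-H) = 13 + 4 + 15 = 32
d(q, class-J) = 18 + 8 + 19 = 45
The largest is to class-G.

class-G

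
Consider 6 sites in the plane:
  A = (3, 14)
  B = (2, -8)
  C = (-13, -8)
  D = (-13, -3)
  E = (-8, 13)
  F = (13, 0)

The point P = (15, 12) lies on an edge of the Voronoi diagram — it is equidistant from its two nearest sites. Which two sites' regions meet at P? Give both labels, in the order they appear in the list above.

Squared distances from P to each site:
|PA|² = (15−3)² + (12−14)² = 144 + 4 = 148
|PB|² = (15−2)² + (12−(-8))² = 169 + 400 = 569
|PC|² = (15−(-13))² + (12−(-8))² = 784 + 400 = 1184
|PD|² = (15−(-13))² + (12−(-3))² = 784 + 225 = 1009
|PE|² = (15−(-8))² + (12−13)² = 529 + 1 = 530
|PF|² = (15−13)² + (12−0)² = 4 + 144 = 148
P is equidistant from A and F (both at squared distance 148), and every other site is strictly farther — so P lies on the A–F Voronoi edge.

A and F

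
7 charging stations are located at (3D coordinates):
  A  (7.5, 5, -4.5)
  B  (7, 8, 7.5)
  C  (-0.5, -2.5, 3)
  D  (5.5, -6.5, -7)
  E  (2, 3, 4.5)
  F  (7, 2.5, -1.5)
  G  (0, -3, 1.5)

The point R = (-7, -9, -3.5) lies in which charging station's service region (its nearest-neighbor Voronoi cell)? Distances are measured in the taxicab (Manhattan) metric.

G

d(R,A) = |-7−7.5| + |-9−5| + |-3.5−(-4.5)| = 14.5 + 14 + 1 = 29.5
d(R,B) = |-7−7| + |-9−8| + |-3.5−7.5| = 14 + 17 + 11 = 42
d(R,C) = |-7−(-0.5)| + |-9−(-2.5)| + |-3.5−3| = 6.5 + 6.5 + 6.5 = 19.5
d(R,D) = |-7−5.5| + |-9−(-6.5)| + |-3.5−(-7)| = 12.5 + 2.5 + 3.5 = 18.5
d(R,E) = |-7−2| + |-9−3| + |-3.5−4.5| = 9 + 12 + 8 = 29
d(R,F) = |-7−7| + |-9−2.5| + |-3.5−(-1.5)| = 14 + 11.5 + 2 = 27.5
d(R,G) = |-7−0| + |-9−(-3)| + |-3.5−1.5| = 7 + 6 + 5 = 18
The smallest is to G, so R lies in the Voronoi region of G.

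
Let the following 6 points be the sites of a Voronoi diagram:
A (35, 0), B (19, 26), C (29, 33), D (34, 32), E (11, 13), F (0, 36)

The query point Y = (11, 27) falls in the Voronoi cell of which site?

Squared Euclidean distances:
|YA|² = (11−35)² + (27−0)² = 576 + 729 = 1305
|YB|² = (11−19)² + (27−26)² = 64 + 1 = 65
|YC|² = (11−29)² + (27−33)² = 324 + 36 = 360
|YD|² = (11−34)² + (27−32)² = 529 + 25 = 554
|YE|² = (11−11)² + (27−13)² = 0 + 196 = 196
|YF|² = (11−0)² + (27−36)² = 121 + 81 = 202
The smallest is to B, so Y lies in the Voronoi region of B.

B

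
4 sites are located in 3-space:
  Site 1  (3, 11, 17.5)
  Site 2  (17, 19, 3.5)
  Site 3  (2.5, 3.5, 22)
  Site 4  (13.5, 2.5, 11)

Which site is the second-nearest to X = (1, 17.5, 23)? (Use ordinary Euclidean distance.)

Since √ is increasing, it suffices to compare squared distances:
d²(X, Site 1) = 4 + 42.25 + 30.25 = 76.5
d²(X, Site 2) = 256 + 2.25 + 380.25 = 638.5
d²(X, Site 3) = 2.25 + 196 + 1 = 199.25
d²(X, Site 4) = 156.25 + 225 + 144 = 525.25
Sorted ascending: Site 1, Site 3, Site 4, … — the second-nearest is Site 3.

Site 3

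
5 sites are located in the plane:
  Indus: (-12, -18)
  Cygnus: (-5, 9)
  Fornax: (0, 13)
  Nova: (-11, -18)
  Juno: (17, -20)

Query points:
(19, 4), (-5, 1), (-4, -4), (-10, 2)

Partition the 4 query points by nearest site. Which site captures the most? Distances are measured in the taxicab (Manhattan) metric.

(19, 4) — d to each: Indus:53, Cygnus:29, Fornax:28, Nova:52, Juno:26 → nearest is Juno
(-5, 1) — d to each: Indus:26, Cygnus:8, Fornax:17, Nova:25, Juno:43 → nearest is Cygnus
(-4, -4) — d to each: Indus:22, Cygnus:14, Fornax:21, Nova:21, Juno:37 → nearest is Cygnus
(-10, 2) — d to each: Indus:22, Cygnus:12, Fornax:21, Nova:21, Juno:49 → nearest is Cygnus
Tally — Cygnus:3, Juno:1. Cygnus captures the most (3).

Cygnus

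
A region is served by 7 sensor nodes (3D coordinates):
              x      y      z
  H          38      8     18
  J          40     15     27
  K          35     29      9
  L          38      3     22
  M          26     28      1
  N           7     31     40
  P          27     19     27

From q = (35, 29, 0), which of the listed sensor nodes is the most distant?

N

Squared Euclidean distances:
|qH|² = (35−38)² + (29−8)² + (0−18)² = 9 + 441 + 324 = 774
|qJ|² = (35−40)² + (29−15)² + (0−27)² = 25 + 196 + 729 = 950
|qK|² = (35−35)² + (29−29)² + (0−9)² = 0 + 0 + 81 = 81
|qL|² = (35−38)² + (29−3)² + (0−22)² = 9 + 676 + 484 = 1169
|qM|² = (35−26)² + (29−28)² + (0−1)² = 81 + 1 + 1 = 83
|qN|² = (35−7)² + (29−31)² + (0−40)² = 784 + 4 + 1600 = 2388
|qP|² = (35−27)² + (29−19)² + (0−27)² = 64 + 100 + 729 = 893
The largest is to N.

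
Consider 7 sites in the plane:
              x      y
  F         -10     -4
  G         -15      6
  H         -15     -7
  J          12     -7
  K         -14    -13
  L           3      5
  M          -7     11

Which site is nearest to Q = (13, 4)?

Squared Euclidean distances:
|QF|² = (13−(-10))² + (4−(-4))² = 529 + 64 = 593
|QG|² = (13−(-15))² + (4−6)² = 784 + 4 = 788
|QH|² = (13−(-15))² + (4−(-7))² = 784 + 121 = 905
|QJ|² = (13−12)² + (4−(-7))² = 1 + 121 = 122
|QK|² = (13−(-14))² + (4−(-13))² = 729 + 289 = 1018
|QL|² = (13−3)² + (4−5)² = 100 + 1 = 101
|QM|² = (13−(-7))² + (4−11)² = 400 + 49 = 449
L is nearest.

L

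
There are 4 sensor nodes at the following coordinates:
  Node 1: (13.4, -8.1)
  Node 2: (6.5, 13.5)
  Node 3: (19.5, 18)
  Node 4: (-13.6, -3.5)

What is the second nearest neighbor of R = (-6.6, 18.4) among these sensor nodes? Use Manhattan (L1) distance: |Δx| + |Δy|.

Node 3

d(R, Node 1) = |-6.6−13.4| + |18.4−(-8.1)| = 20 + 26.5 = 46.5
d(R, Node 2) = |-6.6−6.5| + |18.4−13.5| = 13.1 + 4.9 = 18
d(R, Node 3) = |-6.6−19.5| + |18.4−18| = 26.1 + 0.4 = 26.5
d(R, Node 4) = |-6.6−(-13.6)| + |18.4−(-3.5)| = 7 + 21.9 = 28.9
Sorted ascending: Node 2, Node 3, Node 4, … — the second-nearest is Node 3.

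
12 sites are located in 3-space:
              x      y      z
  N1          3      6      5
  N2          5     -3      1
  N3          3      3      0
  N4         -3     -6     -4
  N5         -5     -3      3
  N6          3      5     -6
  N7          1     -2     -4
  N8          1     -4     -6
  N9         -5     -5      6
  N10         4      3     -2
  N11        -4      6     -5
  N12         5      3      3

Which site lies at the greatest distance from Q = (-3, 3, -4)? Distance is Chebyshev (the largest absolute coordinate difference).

d(Q,N1) = max(6, 3, 9) = 9
d(Q,N2) = max(8, 6, 5) = 8
d(Q,N3) = max(6, 0, 4) = 6
d(Q,N4) = max(0, 9, 0) = 9
d(Q,N5) = max(2, 6, 7) = 7
d(Q,N6) = max(6, 2, 2) = 6
d(Q,N7) = max(4, 5, 0) = 5
d(Q,N8) = max(4, 7, 2) = 7
d(Q,N9) = max(2, 8, 10) = 10
d(Q, N10) = max(7, 0, 2) = 7
d(Q, N11) = max(1, 3, 1) = 3
d(Q, N12) = max(8, 0, 7) = 8
The largest is to N9.

N9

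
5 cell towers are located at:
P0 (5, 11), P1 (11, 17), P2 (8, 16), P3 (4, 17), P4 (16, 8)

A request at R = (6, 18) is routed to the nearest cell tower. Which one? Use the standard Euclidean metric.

Since √ is increasing, it suffices to compare squared distances:
|RP0|² = 1 + 49 = 50
|RP1|² = 25 + 1 = 26
|RP2|² = 4 + 4 = 8
|RP3|² = 4 + 1 = 5
|RP4|² = 100 + 100 = 200
The smallest is to P3, so R lies in the Voronoi region of P3.

P3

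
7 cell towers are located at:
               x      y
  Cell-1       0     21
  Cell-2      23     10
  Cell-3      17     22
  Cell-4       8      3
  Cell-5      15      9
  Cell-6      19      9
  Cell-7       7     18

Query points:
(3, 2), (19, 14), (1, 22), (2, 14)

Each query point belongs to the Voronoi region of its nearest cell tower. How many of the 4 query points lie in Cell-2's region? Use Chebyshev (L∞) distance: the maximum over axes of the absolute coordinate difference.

(3, 2) — d to each: Cell-1:19, Cell-2:20, Cell-3:20, Cell-4:5, Cell-5:12, Cell-6:16, Cell-7:16 → nearest is Cell-4
(19, 14) — d to each: Cell-1:19, Cell-2:4, Cell-3:8, Cell-4:11, Cell-5:5, Cell-6:5, Cell-7:12 → nearest is Cell-2
(1, 22) — d to each: Cell-1:1, Cell-2:22, Cell-3:16, Cell-4:19, Cell-5:14, Cell-6:18, Cell-7:6 → nearest is Cell-1
(2, 14) — d to each: Cell-1:7, Cell-2:21, Cell-3:15, Cell-4:11, Cell-5:13, Cell-6:17, Cell-7:5 → nearest is Cell-7
1 of the 4 points has Cell-2 as nearest.

1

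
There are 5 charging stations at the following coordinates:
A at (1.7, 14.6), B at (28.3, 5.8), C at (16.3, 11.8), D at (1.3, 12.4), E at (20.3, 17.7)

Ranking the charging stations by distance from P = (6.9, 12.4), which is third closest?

C

Compare squared distances (the ordering matches that of the actual distances):
|PA|² = (6.9−1.7)² + (12.4−14.6)² = 27.04 + 4.84 = 31.88
|PB|² = (6.9−28.3)² + (12.4−5.8)² = 457.96 + 43.56 = 501.52
|PC|² = (6.9−16.3)² + (12.4−11.8)² = 88.36 + 0.36 = 88.72
|PD|² = (6.9−1.3)² + (12.4−12.4)² = 31.36 + 0 = 31.36
|PE|² = (6.9−20.3)² + (12.4−17.7)² = 179.56 + 28.09 = 207.65
Sorted ascending: D, A, C, E, … — the third-nearest is C.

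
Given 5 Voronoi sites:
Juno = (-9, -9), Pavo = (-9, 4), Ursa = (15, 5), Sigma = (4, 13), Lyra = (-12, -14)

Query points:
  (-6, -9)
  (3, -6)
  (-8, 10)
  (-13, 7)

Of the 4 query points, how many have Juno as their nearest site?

(-6, -9) — d² to each: Juno:9, Pavo:178, Ursa:637, Sigma:584, Lyra:61 → nearest is Juno
(3, -6) — d² to each: Juno:153, Pavo:244, Ursa:265, Sigma:362, Lyra:289 → nearest is Juno
(-8, 10) — d² to each: Juno:362, Pavo:37, Ursa:554, Sigma:153, Lyra:592 → nearest is Pavo
(-13, 7) — d² to each: Juno:272, Pavo:25, Ursa:788, Sigma:325, Lyra:442 → nearest is Pavo
2 of the 4 points have Juno as nearest.

2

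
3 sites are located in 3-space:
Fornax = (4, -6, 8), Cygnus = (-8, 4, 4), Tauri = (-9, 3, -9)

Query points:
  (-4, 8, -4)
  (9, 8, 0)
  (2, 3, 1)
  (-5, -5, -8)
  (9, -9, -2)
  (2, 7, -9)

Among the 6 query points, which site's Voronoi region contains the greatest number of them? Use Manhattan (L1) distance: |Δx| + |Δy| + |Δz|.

Tauri

(-4, 8, -4) — d to each: Fornax:34, Cygnus:16, Tauri:15 → nearest is Tauri
(9, 8, 0) — d to each: Fornax:27, Cygnus:25, Tauri:32 → nearest is Cygnus
(2, 3, 1) — d to each: Fornax:18, Cygnus:14, Tauri:21 → nearest is Cygnus
(-5, -5, -8) — d to each: Fornax:26, Cygnus:24, Tauri:13 → nearest is Tauri
(9, -9, -2) — d to each: Fornax:18, Cygnus:36, Tauri:37 → nearest is Fornax
(2, 7, -9) — d to each: Fornax:32, Cygnus:26, Tauri:15 → nearest is Tauri
Tally — Fornax:1, Cygnus:2, Tauri:3. Tauri captures the most (3).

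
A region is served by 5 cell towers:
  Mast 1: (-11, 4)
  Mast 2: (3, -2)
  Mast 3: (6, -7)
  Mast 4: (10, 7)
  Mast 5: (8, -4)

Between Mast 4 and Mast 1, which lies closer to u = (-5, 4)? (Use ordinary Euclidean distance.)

Compare squared distances:
d²(u, Mast 4) = (-5−10)² + (4−7)² = 225 + 9 = 234
d²(u, Mast 1) = (-5−(-11))² + (4−4)² = 36 + 0 = 36
234 > 36, so Mast 1 is closer.

Mast 1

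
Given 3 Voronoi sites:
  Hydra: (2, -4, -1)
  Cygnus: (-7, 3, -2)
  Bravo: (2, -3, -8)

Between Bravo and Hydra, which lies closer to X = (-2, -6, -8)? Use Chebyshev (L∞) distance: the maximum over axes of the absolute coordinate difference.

d(X, Bravo) = max(4, 3, 0) = 4
d(X, Hydra) = max(4, 2, 7) = 7
4 < 7, so Bravo is closer.

Bravo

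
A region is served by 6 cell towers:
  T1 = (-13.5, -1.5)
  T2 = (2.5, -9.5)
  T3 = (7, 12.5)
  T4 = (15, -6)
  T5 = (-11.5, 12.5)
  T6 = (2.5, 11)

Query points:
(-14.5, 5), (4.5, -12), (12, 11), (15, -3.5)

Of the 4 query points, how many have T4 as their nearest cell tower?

1

(-14.5, 5) — d² to each: T1:43.25, T2:499.25, T3:518.5, T4:991.25, T5:65.25, T6:325 → nearest is T1
(4.5, -12) — d² to each: T1:434.25, T2:10.25, T3:606.5, T4:146.25, T5:856.25, T6:533 → nearest is T2
(12, 11) — d² to each: T1:806.5, T2:510.5, T3:27.25, T4:298, T5:554.5, T6:90.25 → nearest is T3
(15, -3.5) — d² to each: T1:816.25, T2:192.25, T3:320, T4:6.25, T5:958.25, T6:366.5 → nearest is T4
1 of the 4 points has T4 as nearest.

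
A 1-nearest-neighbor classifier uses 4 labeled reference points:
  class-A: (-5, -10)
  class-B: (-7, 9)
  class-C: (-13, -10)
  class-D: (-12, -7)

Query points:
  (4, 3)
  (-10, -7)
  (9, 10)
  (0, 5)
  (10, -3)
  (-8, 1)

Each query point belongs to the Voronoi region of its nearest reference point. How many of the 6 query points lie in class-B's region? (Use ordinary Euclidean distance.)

(4, 3) — d² to each: class-A:250, class-B:157, class-C:458, class-D:356 → nearest is class-B
(-10, -7) — d² to each: class-A:34, class-B:265, class-C:18, class-D:4 → nearest is class-D
(9, 10) — d² to each: class-A:596, class-B:257, class-C:884, class-D:730 → nearest is class-B
(0, 5) — d² to each: class-A:250, class-B:65, class-C:394, class-D:288 → nearest is class-B
(10, -3) — d² to each: class-A:274, class-B:433, class-C:578, class-D:500 → nearest is class-A
(-8, 1) — d² to each: class-A:130, class-B:65, class-C:146, class-D:80 → nearest is class-B
4 of the 6 points have class-B as nearest.

4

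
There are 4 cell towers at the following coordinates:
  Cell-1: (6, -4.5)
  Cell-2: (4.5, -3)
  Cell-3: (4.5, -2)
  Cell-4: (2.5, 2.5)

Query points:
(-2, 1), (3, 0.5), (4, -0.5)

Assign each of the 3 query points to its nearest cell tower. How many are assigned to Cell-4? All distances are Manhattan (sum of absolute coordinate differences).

2

(-2, 1) — d to each: Cell-1:13.5, Cell-2:10.5, Cell-3:9.5, Cell-4:6 → nearest is Cell-4
(3, 0.5) — d to each: Cell-1:8, Cell-2:5, Cell-3:4, Cell-4:2.5 → nearest is Cell-4
(4, -0.5) — d to each: Cell-1:6, Cell-2:3, Cell-3:2, Cell-4:4.5 → nearest is Cell-3
2 of the 3 points have Cell-4 as nearest.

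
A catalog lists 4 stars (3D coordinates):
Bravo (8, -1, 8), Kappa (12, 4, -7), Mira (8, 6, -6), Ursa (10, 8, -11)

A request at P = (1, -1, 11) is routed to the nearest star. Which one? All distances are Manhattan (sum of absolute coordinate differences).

Bravo

d(P, Bravo) = |1−8| + |-1−(-1)| + |11−8| = 7 + 0 + 3 = 10
d(P, Kappa) = |1−12| + |-1−4| + |11−(-7)| = 11 + 5 + 18 = 34
d(P, Mira) = |1−8| + |-1−6| + |11−(-6)| = 7 + 7 + 17 = 31
d(P, Ursa) = |1−10| + |-1−8| + |11−(-11)| = 9 + 9 + 22 = 40
Bravo is nearest.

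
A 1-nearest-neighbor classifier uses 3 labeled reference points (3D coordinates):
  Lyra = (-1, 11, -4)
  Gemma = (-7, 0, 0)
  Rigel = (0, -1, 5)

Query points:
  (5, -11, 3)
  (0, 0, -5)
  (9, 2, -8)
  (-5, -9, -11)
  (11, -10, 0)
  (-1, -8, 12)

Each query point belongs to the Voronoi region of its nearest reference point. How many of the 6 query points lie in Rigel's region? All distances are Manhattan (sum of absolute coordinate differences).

(5, -11, 3) — d to each: Lyra:35, Gemma:26, Rigel:17 → nearest is Rigel
(0, 0, -5) — d to each: Lyra:13, Gemma:12, Rigel:11 → nearest is Rigel
(9, 2, -8) — d to each: Lyra:23, Gemma:26, Rigel:25 → nearest is Lyra
(-5, -9, -11) — d to each: Lyra:31, Gemma:22, Rigel:29 → nearest is Gemma
(11, -10, 0) — d to each: Lyra:37, Gemma:28, Rigel:25 → nearest is Rigel
(-1, -8, 12) — d to each: Lyra:35, Gemma:26, Rigel:15 → nearest is Rigel
4 of the 6 points have Rigel as nearest.

4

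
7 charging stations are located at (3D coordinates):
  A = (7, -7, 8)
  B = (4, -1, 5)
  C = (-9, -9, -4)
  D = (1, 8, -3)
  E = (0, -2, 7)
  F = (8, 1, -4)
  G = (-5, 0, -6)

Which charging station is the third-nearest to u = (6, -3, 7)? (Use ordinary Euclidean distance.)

E

Compare squared distances (the ordering matches that of the actual distances):
|uA|² = 1 + 16 + 1 = 18
|uB|² = 4 + 4 + 4 = 12
|uC|² = 225 + 36 + 121 = 382
|uD|² = 25 + 121 + 100 = 246
|uE|² = 36 + 1 + 0 = 37
|uF|² = 4 + 16 + 121 = 141
|uG|² = 121 + 9 + 169 = 299
Sorted ascending: B, A, E, F, … — the third-nearest is E.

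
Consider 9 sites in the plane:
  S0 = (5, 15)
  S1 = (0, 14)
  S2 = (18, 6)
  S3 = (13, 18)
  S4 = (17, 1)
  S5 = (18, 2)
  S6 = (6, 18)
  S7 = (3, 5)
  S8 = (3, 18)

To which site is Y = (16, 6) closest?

Compare squared distances (the ordering matches that of the actual distances):
|YS0|² = (16−5)² + (6−15)² = 121 + 81 = 202
|YS1|² = (16−0)² + (6−14)² = 256 + 64 = 320
|YS2|² = (16−18)² + (6−6)² = 4 + 0 = 4
|YS3|² = (16−13)² + (6−18)² = 9 + 144 = 153
|YS4|² = (16−17)² + (6−1)² = 1 + 25 = 26
|YS5|² = (16−18)² + (6−2)² = 4 + 16 = 20
|YS6|² = (16−6)² + (6−18)² = 100 + 144 = 244
|YS7|² = (16−3)² + (6−5)² = 169 + 1 = 170
|YS8|² = (16−3)² + (6−18)² = 169 + 144 = 313
Minimum is at S2.

S2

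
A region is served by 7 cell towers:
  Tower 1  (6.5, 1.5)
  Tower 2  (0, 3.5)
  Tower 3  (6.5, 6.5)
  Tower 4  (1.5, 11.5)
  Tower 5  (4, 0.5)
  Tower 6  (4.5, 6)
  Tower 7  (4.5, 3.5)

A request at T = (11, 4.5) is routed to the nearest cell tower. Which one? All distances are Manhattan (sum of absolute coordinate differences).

Tower 3

d(T, Tower 1) = |11−6.5| + |4.5−1.5| = 4.5 + 3 = 7.5
d(T, Tower 2) = |11−0| + |4.5−3.5| = 11 + 1 = 12
d(T, Tower 3) = |11−6.5| + |4.5−6.5| = 4.5 + 2 = 6.5
d(T, Tower 4) = |11−1.5| + |4.5−11.5| = 9.5 + 7 = 16.5
d(T, Tower 5) = |11−4| + |4.5−0.5| = 7 + 4 = 11
d(T, Tower 6) = |11−4.5| + |4.5−6| = 6.5 + 1.5 = 8
d(T, Tower 7) = |11−4.5| + |4.5−3.5| = 6.5 + 1 = 7.5
The smallest is to Tower 3, so T lies in the Voronoi region of Tower 3.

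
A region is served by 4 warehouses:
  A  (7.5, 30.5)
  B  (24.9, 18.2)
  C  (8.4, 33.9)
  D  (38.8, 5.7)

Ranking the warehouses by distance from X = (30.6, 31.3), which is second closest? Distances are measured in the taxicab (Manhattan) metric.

A

d(X,A) = |30.6−7.5| + |31.3−30.5| = 23.1 + 0.8 = 23.9
d(X,B) = |30.6−24.9| + |31.3−18.2| = 5.7 + 13.1 = 18.8
d(X,C) = |30.6−8.4| + |31.3−33.9| = 22.2 + 2.6 = 24.8
d(X,D) = |30.6−38.8| + |31.3−5.7| = 8.2 + 25.6 = 33.8
Sorted ascending: B, A, C, … — the second-nearest is A.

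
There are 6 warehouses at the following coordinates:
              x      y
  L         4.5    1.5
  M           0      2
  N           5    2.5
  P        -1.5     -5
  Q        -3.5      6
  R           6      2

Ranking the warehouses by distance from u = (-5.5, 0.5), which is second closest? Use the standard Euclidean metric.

Q

Compare squared distances (the ordering matches that of the actual distances):
|uL|² = (-5.5−4.5)² + (0.5−1.5)² = 100 + 1 = 101
|uM|² = (-5.5−0)² + (0.5−2)² = 30.25 + 2.25 = 32.5
|uN|² = (-5.5−5)² + (0.5−2.5)² = 110.25 + 4 = 114.25
|uP|² = (-5.5−(-1.5))² + (0.5−(-5))² = 16 + 30.25 = 46.25
|uQ|² = (-5.5−(-3.5))² + (0.5−6)² = 4 + 30.25 = 34.25
|uR|² = (-5.5−6)² + (0.5−2)² = 132.25 + 2.25 = 134.5
Sorted ascending: M, Q, P, … — the second-nearest is Q.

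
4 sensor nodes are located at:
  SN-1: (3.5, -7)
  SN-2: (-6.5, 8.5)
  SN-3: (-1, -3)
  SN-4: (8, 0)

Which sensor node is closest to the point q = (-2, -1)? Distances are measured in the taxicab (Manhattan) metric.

SN-3

d(q, SN-1) = |-2−3.5| + |-1−(-7)| = 5.5 + 6 = 11.5
d(q, SN-2) = |-2−(-6.5)| + |-1−8.5| = 4.5 + 9.5 = 14
d(q, SN-3) = |-2−(-1)| + |-1−(-3)| = 1 + 2 = 3
d(q, SN-4) = |-2−8| + |-1−0| = 10 + 1 = 11
SN-3 is nearest.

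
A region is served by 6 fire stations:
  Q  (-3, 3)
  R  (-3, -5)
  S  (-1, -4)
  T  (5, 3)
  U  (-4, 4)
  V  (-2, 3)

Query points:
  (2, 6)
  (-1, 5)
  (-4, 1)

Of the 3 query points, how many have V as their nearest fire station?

(2, 6) — d² to each: Q:34, R:146, S:109, T:18, U:40, V:25 → nearest is T
(-1, 5) — d² to each: Q:8, R:104, S:81, T:40, U:10, V:5 → nearest is V
(-4, 1) — d² to each: Q:5, R:37, S:34, T:85, U:9, V:8 → nearest is Q
1 of the 3 points has V as nearest.

1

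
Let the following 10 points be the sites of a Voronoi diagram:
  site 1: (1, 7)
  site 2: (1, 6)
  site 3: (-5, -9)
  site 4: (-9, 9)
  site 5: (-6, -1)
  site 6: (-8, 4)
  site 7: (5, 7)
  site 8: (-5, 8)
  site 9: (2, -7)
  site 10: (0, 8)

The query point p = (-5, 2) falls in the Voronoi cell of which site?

site 5

Squared Euclidean distances:
d²(p, site 1) = (-5−1)² + (2−7)² = 36 + 25 = 61
d²(p, site 2) = (-5−1)² + (2−6)² = 36 + 16 = 52
d²(p, site 3) = (-5−(-5))² + (2−(-9))² = 0 + 121 = 121
d²(p, site 4) = (-5−(-9))² + (2−9)² = 16 + 49 = 65
d²(p, site 5) = (-5−(-6))² + (2−(-1))² = 1 + 9 = 10
d²(p, site 6) = (-5−(-8))² + (2−4)² = 9 + 4 = 13
d²(p, site 7) = (-5−5)² + (2−7)² = 100 + 25 = 125
d²(p, site 8) = (-5−(-5))² + (2−8)² = 0 + 36 = 36
d²(p, site 9) = (-5−2)² + (2−(-7))² = 49 + 81 = 130
d²(p, site 10) = (-5−0)² + (2−8)² = 25 + 36 = 61
site 5 is nearest.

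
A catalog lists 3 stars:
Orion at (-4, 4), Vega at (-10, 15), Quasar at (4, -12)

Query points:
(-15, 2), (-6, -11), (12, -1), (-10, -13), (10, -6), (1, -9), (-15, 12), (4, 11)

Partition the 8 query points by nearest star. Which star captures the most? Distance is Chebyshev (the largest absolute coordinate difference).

Quasar

(-15, 2) — d to each: Orion:11, Vega:13, Quasar:19 → nearest is Orion
(-6, -11) — d to each: Orion:15, Vega:26, Quasar:10 → nearest is Quasar
(12, -1) — d to each: Orion:16, Vega:22, Quasar:11 → nearest is Quasar
(-10, -13) — d to each: Orion:17, Vega:28, Quasar:14 → nearest is Quasar
(10, -6) — d to each: Orion:14, Vega:21, Quasar:6 → nearest is Quasar
(1, -9) — d to each: Orion:13, Vega:24, Quasar:3 → nearest is Quasar
(-15, 12) — d to each: Orion:11, Vega:5, Quasar:24 → nearest is Vega
(4, 11) — d to each: Orion:8, Vega:14, Quasar:23 → nearest is Orion
Tally — Orion:2, Vega:1, Quasar:5. Quasar captures the most (5).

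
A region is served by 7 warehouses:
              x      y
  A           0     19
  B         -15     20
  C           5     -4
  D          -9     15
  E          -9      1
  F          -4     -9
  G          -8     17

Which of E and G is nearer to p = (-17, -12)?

E

Compare squared distances:
|pE|² = (-17−(-9))² + (-12−1)² = 64 + 169 = 233
|pG|² = (-17−(-8))² + (-12−17)² = 81 + 841 = 922
233 < 922, so E is closer.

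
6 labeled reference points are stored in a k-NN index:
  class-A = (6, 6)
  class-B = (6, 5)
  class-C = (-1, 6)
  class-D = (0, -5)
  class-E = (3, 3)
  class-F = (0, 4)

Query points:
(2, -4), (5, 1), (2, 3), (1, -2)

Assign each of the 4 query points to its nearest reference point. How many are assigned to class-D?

2

(2, -4) — d² to each: class-A:116, class-B:97, class-C:109, class-D:5, class-E:50, class-F:68 → nearest is class-D
(5, 1) — d² to each: class-A:26, class-B:17, class-C:61, class-D:61, class-E:8, class-F:34 → nearest is class-E
(2, 3) — d² to each: class-A:25, class-B:20, class-C:18, class-D:68, class-E:1, class-F:5 → nearest is class-E
(1, -2) — d² to each: class-A:89, class-B:74, class-C:68, class-D:10, class-E:29, class-F:37 → nearest is class-D
2 of the 4 points have class-D as nearest.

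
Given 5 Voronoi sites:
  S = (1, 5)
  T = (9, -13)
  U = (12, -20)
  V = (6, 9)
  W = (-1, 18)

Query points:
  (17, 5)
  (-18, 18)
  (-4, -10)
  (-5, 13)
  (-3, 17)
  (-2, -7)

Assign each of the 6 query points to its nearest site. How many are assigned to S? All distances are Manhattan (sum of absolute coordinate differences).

(17, 5) — d to each: S:16, T:26, U:30, V:15, W:31 → nearest is V
(-18, 18) — d to each: S:32, T:58, U:68, V:33, W:17 → nearest is W
(-4, -10) — d to each: S:20, T:16, U:26, V:29, W:31 → nearest is T
(-5, 13) — d to each: S:14, T:40, U:50, V:15, W:9 → nearest is W
(-3, 17) — d to each: S:16, T:42, U:52, V:17, W:3 → nearest is W
(-2, -7) — d to each: S:15, T:17, U:27, V:24, W:26 → nearest is S
1 of the 6 points has S as nearest.

1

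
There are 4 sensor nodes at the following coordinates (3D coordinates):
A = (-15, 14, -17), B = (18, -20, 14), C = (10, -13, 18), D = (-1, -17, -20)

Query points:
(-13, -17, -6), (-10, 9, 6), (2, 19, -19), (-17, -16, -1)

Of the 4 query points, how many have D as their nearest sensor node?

2

(-13, -17, -6) — d² to each: A:1086, B:1370, C:1121, D:340 → nearest is D
(-10, 9, 6) — d² to each: A:579, B:1689, C:1028, D:1433 → nearest is A
(2, 19, -19) — d² to each: A:318, B:2866, C:2457, D:1306 → nearest is A
(-17, -16, -1) — d² to each: A:1160, B:1466, C:1099, D:618 → nearest is D
2 of the 4 points have D as nearest.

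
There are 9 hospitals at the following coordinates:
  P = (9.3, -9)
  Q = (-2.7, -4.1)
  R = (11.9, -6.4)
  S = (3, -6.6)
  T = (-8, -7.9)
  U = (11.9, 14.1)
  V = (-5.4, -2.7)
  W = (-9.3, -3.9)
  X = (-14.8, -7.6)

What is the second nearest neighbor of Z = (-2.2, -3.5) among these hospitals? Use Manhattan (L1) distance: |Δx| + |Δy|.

V

d(Z,P) = |-2.2−9.3| + |-3.5−(-9)| = 11.5 + 5.5 = 17
d(Z,Q) = |-2.2−(-2.7)| + |-3.5−(-4.1)| = 0.5 + 0.6 = 1.1
d(Z,R) = |-2.2−11.9| + |-3.5−(-6.4)| = 14.1 + 2.9 = 17
d(Z,S) = |-2.2−3| + |-3.5−(-6.6)| = 5.2 + 3.1 = 8.3
d(Z,T) = |-2.2−(-8)| + |-3.5−(-7.9)| = 5.8 + 4.4 = 10.2
d(Z,U) = |-2.2−11.9| + |-3.5−14.1| = 14.1 + 17.6 = 31.7
d(Z,V) = |-2.2−(-5.4)| + |-3.5−(-2.7)| = 3.2 + 0.8 = 4
d(Z,W) = |-2.2−(-9.3)| + |-3.5−(-3.9)| = 7.1 + 0.4 = 7.5
d(Z,X) = |-2.2−(-14.8)| + |-3.5−(-7.6)| = 12.6 + 4.1 = 16.7
Sorted ascending: Q, V, W, … — the second-nearest is V.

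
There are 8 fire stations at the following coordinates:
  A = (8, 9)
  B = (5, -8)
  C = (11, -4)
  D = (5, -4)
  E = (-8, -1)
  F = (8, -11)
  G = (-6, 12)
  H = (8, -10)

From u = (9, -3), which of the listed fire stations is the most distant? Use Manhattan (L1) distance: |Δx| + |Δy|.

G

d(u,A) = |9−8| + |-3−9| = 1 + 12 = 13
d(u,B) = |9−5| + |-3−(-8)| = 4 + 5 = 9
d(u,C) = |9−11| + |-3−(-4)| = 2 + 1 = 3
d(u,D) = |9−5| + |-3−(-4)| = 4 + 1 = 5
d(u,E) = |9−(-8)| + |-3−(-1)| = 17 + 2 = 19
d(u,F) = |9−8| + |-3−(-11)| = 1 + 8 = 9
d(u,G) = |9−(-6)| + |-3−12| = 15 + 15 = 30
d(u,H) = |9−8| + |-3−(-10)| = 1 + 7 = 8
The largest is to G.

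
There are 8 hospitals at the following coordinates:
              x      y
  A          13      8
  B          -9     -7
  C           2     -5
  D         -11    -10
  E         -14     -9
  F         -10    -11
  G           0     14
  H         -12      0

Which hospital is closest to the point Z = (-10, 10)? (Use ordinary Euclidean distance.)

Squared Euclidean distances:
|ZA|² = (-10−13)² + (10−8)² = 529 + 4 = 533
|ZB|² = (-10−(-9))² + (10−(-7))² = 1 + 289 = 290
|ZC|² = (-10−2)² + (10−(-5))² = 144 + 225 = 369
|ZD|² = (-10−(-11))² + (10−(-10))² = 1 + 400 = 401
|ZE|² = (-10−(-14))² + (10−(-9))² = 16 + 361 = 377
|ZF|² = (-10−(-10))² + (10−(-11))² = 0 + 441 = 441
|ZG|² = (-10−0)² + (10−14)² = 100 + 16 = 116
|ZH|² = (-10−(-12))² + (10−0)² = 4 + 100 = 104
The smallest is to H, so Z lies in the Voronoi region of H.

H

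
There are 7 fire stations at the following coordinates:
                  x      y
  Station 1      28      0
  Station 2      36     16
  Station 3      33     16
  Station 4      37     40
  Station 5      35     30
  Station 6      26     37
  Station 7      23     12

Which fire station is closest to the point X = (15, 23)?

Station 7

Compare squared distances (the ordering matches that of the actual distances):
d²(X, Station 1) = (15−28)² + (23−0)² = 169 + 529 = 698
d²(X, Station 2) = (15−36)² + (23−16)² = 441 + 49 = 490
d²(X, Station 3) = (15−33)² + (23−16)² = 324 + 49 = 373
d²(X, Station 4) = (15−37)² + (23−40)² = 484 + 289 = 773
d²(X, Station 5) = (15−35)² + (23−30)² = 400 + 49 = 449
d²(X, Station 6) = (15−26)² + (23−37)² = 121 + 196 = 317
d²(X, Station 7) = (15−23)² + (23−12)² = 64 + 121 = 185
Minimum is at Station 7.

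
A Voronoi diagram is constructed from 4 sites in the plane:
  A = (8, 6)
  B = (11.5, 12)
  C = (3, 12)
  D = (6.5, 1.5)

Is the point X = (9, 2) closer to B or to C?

Compare squared distances:
|XB|² = (9−11.5)² + (2−12)² = 6.25 + 100 = 106.25
|XC|² = (9−3)² + (2−12)² = 36 + 100 = 136
106.25 < 136, so B is closer.

B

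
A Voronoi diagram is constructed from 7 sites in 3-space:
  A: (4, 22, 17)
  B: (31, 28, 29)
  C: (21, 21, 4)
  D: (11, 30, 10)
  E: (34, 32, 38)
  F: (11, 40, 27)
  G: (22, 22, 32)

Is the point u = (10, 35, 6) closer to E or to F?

F

Compare squared distances:
|uE|² = (10−34)² + (35−32)² + (6−38)² = 576 + 9 + 1024 = 1609
|uF|² = (10−11)² + (35−40)² + (6−27)² = 1 + 25 + 441 = 467
1609 > 467, so F is closer.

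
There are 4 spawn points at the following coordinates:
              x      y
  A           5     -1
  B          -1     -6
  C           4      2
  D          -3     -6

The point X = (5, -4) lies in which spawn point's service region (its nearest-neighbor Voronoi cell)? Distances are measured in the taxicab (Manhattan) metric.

A

d(X,A) = |5−5| + |-4−(-1)| = 0 + 3 = 3
d(X,B) = |5−(-1)| + |-4−(-6)| = 6 + 2 = 8
d(X,C) = |5−4| + |-4−2| = 1 + 6 = 7
d(X,D) = |5−(-3)| + |-4−(-6)| = 8 + 2 = 10
The smallest is to A, so X lies in the Voronoi region of A.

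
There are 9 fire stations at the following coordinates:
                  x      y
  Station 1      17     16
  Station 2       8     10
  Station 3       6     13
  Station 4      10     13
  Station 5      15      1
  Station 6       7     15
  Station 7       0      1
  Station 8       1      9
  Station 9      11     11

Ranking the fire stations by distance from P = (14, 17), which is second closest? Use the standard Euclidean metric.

Compare squared distances (the ordering matches that of the actual distances):
d²(P, Station 1) = (14−17)² + (17−16)² = 9 + 1 = 10
d²(P, Station 2) = (14−8)² + (17−10)² = 36 + 49 = 85
d²(P, Station 3) = (14−6)² + (17−13)² = 64 + 16 = 80
d²(P, Station 4) = (14−10)² + (17−13)² = 16 + 16 = 32
d²(P, Station 5) = (14−15)² + (17−1)² = 1 + 256 = 257
d²(P, Station 6) = (14−7)² + (17−15)² = 49 + 4 = 53
d²(P, Station 7) = (14−0)² + (17−1)² = 196 + 256 = 452
d²(P, Station 8) = (14−1)² + (17−9)² = 169 + 64 = 233
d²(P, Station 9) = (14−11)² + (17−11)² = 9 + 36 = 45
Sorted ascending: Station 1, Station 4, Station 9, … — the second-nearest is Station 4.

Station 4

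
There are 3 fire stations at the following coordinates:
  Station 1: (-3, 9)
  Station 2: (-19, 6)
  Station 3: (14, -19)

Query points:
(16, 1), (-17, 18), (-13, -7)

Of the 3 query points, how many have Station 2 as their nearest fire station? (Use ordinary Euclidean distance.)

2

(16, 1) — d² to each: Station 1:425, Station 2:1250, Station 3:404 → nearest is Station 3
(-17, 18) — d² to each: Station 1:277, Station 2:148, Station 3:2330 → nearest is Station 2
(-13, -7) — d² to each: Station 1:356, Station 2:205, Station 3:873 → nearest is Station 2
2 of the 3 points have Station 2 as nearest.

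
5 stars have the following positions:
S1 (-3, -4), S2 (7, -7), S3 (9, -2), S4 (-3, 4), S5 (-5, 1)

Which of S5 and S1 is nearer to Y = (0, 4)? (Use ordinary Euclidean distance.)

S5

Compare squared distances:
|YS5|² = (0−(-5))² + (4−1)² = 25 + 9 = 34
|YS1|² = (0−(-3))² + (4−(-4))² = 9 + 64 = 73
34 < 73, so S5 is closer.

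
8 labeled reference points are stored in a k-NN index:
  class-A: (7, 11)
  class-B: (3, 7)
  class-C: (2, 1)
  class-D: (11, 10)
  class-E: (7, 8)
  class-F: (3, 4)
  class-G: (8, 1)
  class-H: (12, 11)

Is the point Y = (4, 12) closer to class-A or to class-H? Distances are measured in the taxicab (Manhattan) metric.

class-A

d(Y, class-A) = |4−7| + |12−11| = 3 + 1 = 4
d(Y, class-H) = |4−12| + |12−11| = 8 + 1 = 9
4 < 9, so class-A is closer.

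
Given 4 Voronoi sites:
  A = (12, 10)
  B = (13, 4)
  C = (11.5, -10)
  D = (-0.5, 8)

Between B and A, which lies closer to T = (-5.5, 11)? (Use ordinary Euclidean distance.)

A

Compare squared distances:
|TB|² = (-5.5−13)² + (11−4)² = 342.25 + 49 = 391.25
|TA|² = (-5.5−12)² + (11−10)² = 306.25 + 1 = 307.25
391.25 > 307.25, so A is closer.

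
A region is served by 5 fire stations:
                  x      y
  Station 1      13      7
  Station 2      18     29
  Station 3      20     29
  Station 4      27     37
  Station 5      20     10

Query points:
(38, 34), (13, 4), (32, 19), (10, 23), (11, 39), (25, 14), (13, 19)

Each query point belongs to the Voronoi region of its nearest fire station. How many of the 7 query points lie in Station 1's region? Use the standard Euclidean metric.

(38, 34) — d² to each: Station 1:1354, Station 2:425, Station 3:349, Station 4:130, Station 5:900 → nearest is Station 4
(13, 4) — d² to each: Station 1:9, Station 2:650, Station 3:674, Station 4:1285, Station 5:85 → nearest is Station 1
(32, 19) — d² to each: Station 1:505, Station 2:296, Station 3:244, Station 4:349, Station 5:225 → nearest is Station 5
(10, 23) — d² to each: Station 1:265, Station 2:100, Station 3:136, Station 4:485, Station 5:269 → nearest is Station 2
(11, 39) — d² to each: Station 1:1028, Station 2:149, Station 3:181, Station 4:260, Station 5:922 → nearest is Station 2
(25, 14) — d² to each: Station 1:193, Station 2:274, Station 3:250, Station 4:533, Station 5:41 → nearest is Station 5
(13, 19) — d² to each: Station 1:144, Station 2:125, Station 3:149, Station 4:520, Station 5:130 → nearest is Station 2
1 of the 7 points has Station 1 as nearest.

1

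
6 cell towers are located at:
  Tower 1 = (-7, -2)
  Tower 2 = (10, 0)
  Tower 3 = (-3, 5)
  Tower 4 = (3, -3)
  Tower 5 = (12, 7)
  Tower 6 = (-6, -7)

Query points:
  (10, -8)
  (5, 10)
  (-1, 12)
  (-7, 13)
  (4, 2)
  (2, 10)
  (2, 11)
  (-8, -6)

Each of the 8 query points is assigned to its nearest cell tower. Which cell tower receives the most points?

(10, -8) — d² to each: Tower 1:325, Tower 2:64, Tower 3:338, Tower 4:74, Tower 5:229, Tower 6:257 → nearest is Tower 2
(5, 10) — d² to each: Tower 1:288, Tower 2:125, Tower 3:89, Tower 4:173, Tower 5:58, Tower 6:410 → nearest is Tower 5
(-1, 12) — d² to each: Tower 1:232, Tower 2:265, Tower 3:53, Tower 4:241, Tower 5:194, Tower 6:386 → nearest is Tower 3
(-7, 13) — d² to each: Tower 1:225, Tower 2:458, Tower 3:80, Tower 4:356, Tower 5:397, Tower 6:401 → nearest is Tower 3
(4, 2) — d² to each: Tower 1:137, Tower 2:40, Tower 3:58, Tower 4:26, Tower 5:89, Tower 6:181 → nearest is Tower 4
(2, 10) — d² to each: Tower 1:225, Tower 2:164, Tower 3:50, Tower 4:170, Tower 5:109, Tower 6:353 → nearest is Tower 3
(2, 11) — d² to each: Tower 1:250, Tower 2:185, Tower 3:61, Tower 4:197, Tower 5:116, Tower 6:388 → nearest is Tower 3
(-8, -6) — d² to each: Tower 1:17, Tower 2:360, Tower 3:146, Tower 4:130, Tower 5:569, Tower 6:5 → nearest is Tower 6
Tally — Tower 2:1, Tower 3:4, Tower 4:1, Tower 5:1, Tower 6:1. Tower 3 captures the most (4).

Tower 3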